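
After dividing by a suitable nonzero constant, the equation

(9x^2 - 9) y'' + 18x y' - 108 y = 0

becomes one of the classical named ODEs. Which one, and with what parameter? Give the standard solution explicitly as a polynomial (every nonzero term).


All three coefficients share the factor -9; dividing through by -9 gives  (1 - x^2) y'' - 2x y' + 12 y = 0.
This matches the Legendre equation (1 - x^2) y'' - 2x y' + n(n+1) y = 0 (note the -2x y' term) with n(n+1) = 12, so n = 3; the polynomial solution is P_3(x).
With y = sum_k a_k x^k, matching x^k gives (k+2)(k+1) a_{k+2} = [k(k+1) - n(n+1)] a_k = (k - 3)(k + 4) a_k. The right side vanishes at k = 3, so the series with the parity of 3 terminates at degree 3.
Standard normalization (P_n(1) = 1): leading coefficient (2n)!/(2^n (n!)^2) = 720/(8*36) = 5/2, so a_3 = 5/2. Work downward with a_k = (k+1)(k+2) a_{k+2} / ((k - 3)(k + 4)):
  a_1 = (2)(3)(5/2) / ((1 - 3)(1 + 4)) = 15/(-10) = -3/2
Hence P_3(x) = 5 x^3/2 - 3 x/2.

P_3(x); series = 5 x^3/2 - 3 x/2


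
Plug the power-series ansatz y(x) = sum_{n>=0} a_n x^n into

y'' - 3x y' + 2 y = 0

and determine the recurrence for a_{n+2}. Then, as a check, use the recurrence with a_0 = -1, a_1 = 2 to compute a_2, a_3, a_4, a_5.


Substitute y = sum_n a_n x^n.
y''(x) has coefficient (n+2)(n+1) a_{n+2} at x^n;
-3 x y'(x) has coefficient -3 n a_n at x^n (shift);
2 y(x) has coefficient 2 a_n at x^n.
Matching x^n: (n+2)(n+1) a_{n+2} + (-3n + 2) a_n = 0.
Thus a_{n+2} = (3n - 2) / ((n+1)(n+2)) * a_n.

Check with a_0 = -1, a_1 = 2 (apply the recurrence for n = 0, 1, 2, 3): a_0 = -1, a_1 = 2, a_2 = 1, a_3 = 1/3, a_4 = 1/3, a_5 = 7/60.

a_(n+2) = (3n - 2) / ((n+1)(n+2)) * a_n; check: a_0 = -1, a_1 = 2, a_2 = 1, a_3 = 1/3, a_4 = 1/3, a_5 = 7/60


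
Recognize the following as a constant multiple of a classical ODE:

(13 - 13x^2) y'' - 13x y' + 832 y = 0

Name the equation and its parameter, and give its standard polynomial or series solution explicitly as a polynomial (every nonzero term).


All three coefficients share the factor 13; dividing through by 13 gives  (1 - x^2) y'' - x y' + 64 y = 0.
This matches the Chebyshev equation (1 - x^2) y'' - x y' + n^2 y = 0 (note the -x y' term, not -2x y') with n^2 = 64, so n = 8; the polynomial solution is T_8(x).
With y = sum_k a_k x^k, matching x^k gives (k+2)(k+1) a_{k+2} = (k^2 - n^2) a_k = (k - 8)(k + 8) a_k. The right side vanishes at k = 8, so the series with the parity of 8 terminates at degree 8.
Standard normalization: leading coefficient of T_n is 2^(n-1), so a_8 = 2^7 = 128. Work downward with a_k = (k+1)(k+2) a_{k+2} / ((k - 8)(k + 8)):
  a_6 = (7)(8)(128) / ((6 - 8)(6 + 8)) = 7168/(-28) = -256
  a_4 = (5)(6)(-256) / ((4 - 8)(4 + 8)) = -7680/(-48) = 160
  a_2 = (3)(4)(160) / ((2 - 8)(2 + 8)) = 1920/(-60) = -32
  a_0 = (1)(2)(-32) / ((0 - 8)(0 + 8)) = -64/(-64) = 1
Hence T_8(x) = 128 x^8 - 256 x^6 + 160 x^4 - 32 x^2 + 1.

T_8(x); series = 128 x^8 - 256 x^6 + 160 x^4 - 32 x^2 + 1


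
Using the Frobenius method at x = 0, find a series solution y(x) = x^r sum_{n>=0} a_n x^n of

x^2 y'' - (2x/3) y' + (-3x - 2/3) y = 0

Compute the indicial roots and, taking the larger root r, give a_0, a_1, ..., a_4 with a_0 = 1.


Write in Frobenius form y'' + (p(x)/x) y' + (q(x)/x^2) y = 0:
  p(x) = -2/3,  q(x) = -3x - 2/3.
Indicial equation: r(r-1) + (-2/3) r + (-2/3) = 0 -> roots r_1 = 2, r_2 = -1/3.
Take r = r_1 = 2. Let y(x) = x^r sum_{n>=0} a_n x^n with a_0 = 1.
Substitute y = x^r sum a_n x^n and match x^{r+n}. The recurrence is
  D(n) a_n - 3 a_{n-1} = 0,  where D(n) = (r+n)(r+n-1) + (-2/3)(r+n) + (-2/3).
  a_n = 3 / D(n) * a_{n-1}.
Since the indicial polynomial factors as (r - r_1)(r - r_2), D(n) = (r_1 + n - r_1)(r_1 + n - r_2) = n(n + 7/3).
Evaluating step by step (a_0 = 1):
  n = 1: D(1) = 1(1 + 7/3) = 10/3; numerator = 3(1) = 3; a_1 = (3)/(10/3) = 9/10
  n = 2: D(2) = 2(2 + 7/3) = 26/3; numerator = 3(9/10) = 27/10; a_2 = (27/10)/(26/3) = 81/260
  n = 3: D(3) = 3(3 + 7/3) = 16; numerator = 3(81/260) = 243/260; a_3 = (243/260)/(16) = 243/4160
  n = 4: D(4) = 4(4 + 7/3) = 76/3; numerator = 3(243/4160) = 729/4160; a_4 = (729/4160)/(76/3) = 2187/316160

r = 2; a_0 = 1; a_1 = 9/10; a_2 = 81/260; a_3 = 243/4160; a_4 = 2187/316160


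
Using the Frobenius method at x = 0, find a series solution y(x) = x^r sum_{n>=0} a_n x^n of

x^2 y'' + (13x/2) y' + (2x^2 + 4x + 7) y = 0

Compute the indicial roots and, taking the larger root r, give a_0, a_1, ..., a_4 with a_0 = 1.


Write in Frobenius form y'' + (p(x)/x) y' + (q(x)/x^2) y = 0:
  p(x) = 13/2,  q(x) = 2x^2 + 4x + 7.
Indicial equation: r(r-1) + (13/2) r + (7) = 0 -> roots r_1 = -2, r_2 = -7/2.
Take r = r_1 = -2. Let y(x) = x^r sum_{n>=0} a_n x^n with a_0 = 1.
Substitute y = x^r sum a_n x^n and match x^{r+n}. The recurrence is
  D(n) a_n + 4 a_{n-1} + 2 a_{n-2} = 0,  where D(n) = (r+n)(r+n-1) + (13/2)(r+n) + (7).
  a_n = [-4 a_{n-1} - 2 a_{n-2}] / D(n).
Since the indicial polynomial factors as (r - r_1)(r - r_2), D(n) = (r_1 + n - r_1)(r_1 + n - r_2) = n(n + 3/2).
Evaluating step by step (a_0 = 1):
  n = 1: D(1) = 1(1 + 3/2) = 5/2; numerator = -4(1) = -4; a_1 = (-4)/(5/2) = -8/5
  n = 2: D(2) = 2(2 + 3/2) = 7; numerator = -4(-8/5) - 2(1) = 22/5; a_2 = (22/5)/(7) = 22/35
  n = 3: D(3) = 3(3 + 3/2) = 27/2; numerator = -4(22/35) - 2(-8/5) = 24/35; a_3 = (24/35)/(27/2) = 16/315
  n = 4: D(4) = 4(4 + 3/2) = 22; numerator = -4(16/315) - 2(22/35) = -92/63; a_4 = (-92/63)/(22) = -46/693

r = -2; a_0 = 1; a_1 = -8/5; a_2 = 22/35; a_3 = 16/315; a_4 = -46/693


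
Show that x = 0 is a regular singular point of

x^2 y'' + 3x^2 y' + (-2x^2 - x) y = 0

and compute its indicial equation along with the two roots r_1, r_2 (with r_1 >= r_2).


Divide by x^2 to reach normal form y'' + P_1(x) y' + P_2(x) y = 0 with P_1(x) = 3 and P_2(x) = -2 - 1/x.
x = 0 is a singular point because the y-coefficient -2 - 1/x has a pole at x = 0.
It is a regular singular point because x P_1(x) = p(x) = 3x and x^2 P_2(x) = q(x) = -2x^2 - x are polynomials, hence analytic at x = 0.
p(0) = 0,  q(0) = 0.
Indicial equation: r(r-1) + p(0) r + q(0) = 0, i.e. r^2 + (p(0) - 1) r + q(0) = 0, i.e. r^2 - 1 r = 0.
Discriminant: (-1)^2 - 4(0) = 1, so r = (1 ± 1)/2.
Solving: r_1 = 1, r_2 = 0.

indicial: r^2 - 1 r = 0; roots r_1 = 1, r_2 = 0


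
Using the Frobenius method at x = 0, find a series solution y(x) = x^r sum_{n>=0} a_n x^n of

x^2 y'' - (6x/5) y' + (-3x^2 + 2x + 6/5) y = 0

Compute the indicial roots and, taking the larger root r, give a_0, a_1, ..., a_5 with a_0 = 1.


Write in Frobenius form y'' + (p(x)/x) y' + (q(x)/x^2) y = 0:
  p(x) = -6/5,  q(x) = -3x^2 + 2x + 6/5.
Indicial equation: r(r-1) + (-6/5) r + (6/5) = 0 -> roots r_1 = 6/5, r_2 = 1.
Take r = r_1 = 6/5. Let y(x) = x^r sum_{n>=0} a_n x^n with a_0 = 1.
Substitute y = x^r sum a_n x^n and match x^{r+n}. The recurrence is
  D(n) a_n + 2 a_{n-1} - 3 a_{n-2} = 0,  where D(n) = (r+n)(r+n-1) + (-6/5)(r+n) + (6/5).
  a_n = [-2 a_{n-1} + 3 a_{n-2}] / D(n).
Since the indicial polynomial factors as (r - r_1)(r - r_2), D(n) = (r_1 + n - r_1)(r_1 + n - r_2) = n(n + 1/5).
Evaluating step by step (a_0 = 1):
  n = 1: D(1) = 1(1 + 1/5) = 6/5; numerator = -2(1) = -2; a_1 = (-2)/(6/5) = -5/3
  n = 2: D(2) = 2(2 + 1/5) = 22/5; numerator = -2(-5/3) + 3(1) = 19/3; a_2 = (19/3)/(22/5) = 95/66
  n = 3: D(3) = 3(3 + 1/5) = 48/5; numerator = -2(95/66) + 3(-5/3) = -260/33; a_3 = (-260/33)/(48/5) = -325/396
  n = 4: D(4) = 4(4 + 1/5) = 84/5; numerator = -2(-325/396) + 3(95/66) = 590/99; a_4 = (590/99)/(84/5) = 1475/4158
  n = 5: D(5) = 5(5 + 1/5) = 26; numerator = -2(1475/4158) + 3(-325/396) = -26375/8316; a_5 = (-26375/8316)/(26) = -26375/216216

r = 6/5; a_0 = 1; a_1 = -5/3; a_2 = 95/66; a_3 = -325/396; a_4 = 1475/4158; a_5 = -26375/216216


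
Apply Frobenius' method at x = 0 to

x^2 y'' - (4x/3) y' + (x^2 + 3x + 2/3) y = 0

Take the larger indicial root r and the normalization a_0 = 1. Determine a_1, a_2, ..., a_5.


Write in Frobenius form y'' + (p(x)/x) y' + (q(x)/x^2) y = 0:
  p(x) = -4/3,  q(x) = x^2 + 3x + 2/3.
Indicial equation: r(r-1) + (-4/3) r + (2/3) = 0 -> roots r_1 = 2, r_2 = 1/3.
Take r = r_1 = 2. Let y(x) = x^r sum_{n>=0} a_n x^n with a_0 = 1.
Substitute y = x^r sum a_n x^n and match x^{r+n}. The recurrence is
  D(n) a_n + 3 a_{n-1} + 1 a_{n-2} = 0,  where D(n) = (r+n)(r+n-1) + (-4/3)(r+n) + (2/3).
  a_n = [-3 a_{n-1} - 1 a_{n-2}] / D(n).
Since the indicial polynomial factors as (r - r_1)(r - r_2), D(n) = (r_1 + n - r_1)(r_1 + n - r_2) = n(n + 5/3).
Evaluating step by step (a_0 = 1):
  n = 1: D(1) = 1(1 + 5/3) = 8/3; numerator = -3(1) = -3; a_1 = (-3)/(8/3) = -9/8
  n = 2: D(2) = 2(2 + 5/3) = 22/3; numerator = -3(-9/8) - 1(1) = 19/8; a_2 = (19/8)/(22/3) = 57/176
  n = 3: D(3) = 3(3 + 5/3) = 14; numerator = -3(57/176) - 1(-9/8) = 27/176; a_3 = (27/176)/(14) = 27/2464
  n = 4: D(4) = 4(4 + 5/3) = 68/3; numerator = -3(27/2464) - 1(57/176) = -879/2464; a_4 = (-879/2464)/(68/3) = -2637/167552
  n = 5: D(5) = 5(5 + 5/3) = 100/3; numerator = -3(-2637/167552) - 1(27/2464) = 6075/167552; a_5 = (6075/167552)/(100/3) = 729/670208

r = 2; a_0 = 1; a_1 = -9/8; a_2 = 57/176; a_3 = 27/2464; a_4 = -2637/167552; a_5 = 729/670208


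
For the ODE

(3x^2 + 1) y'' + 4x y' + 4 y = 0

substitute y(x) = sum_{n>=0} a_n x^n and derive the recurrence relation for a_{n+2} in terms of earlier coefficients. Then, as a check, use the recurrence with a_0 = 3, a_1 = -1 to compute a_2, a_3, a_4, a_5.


Substitute y = sum_n a_n x^n.
(1 + 3 x^2) y'' contributes (n+2)(n+1) a_{n+2} + 3 n(n-1) a_n at x^n.
4 x y'(x) contributes 4 n a_n at x^n.
4 y(x) contributes 4 a_n at x^n.
Matching x^n: (n+2)(n+1) a_{n+2} + (3 n(n-1) + 4 n + 4) a_n = 0.
Thus a_{n+2} = (-3 n(n-1) - 4 n - 4) / ((n+1)(n+2)) * a_n.

Check with a_0 = 3, a_1 = -1 (apply the recurrence for n = 0, 1, 2, 3): a_0 = 3, a_1 = -1, a_2 = -6, a_3 = 4/3, a_4 = 9, a_5 = -34/15.

a_(n+2) = (-3 n(n-1) - 4 n - 4) / ((n+1)(n+2)) * a_n; check: a_0 = 3, a_1 = -1, a_2 = -6, a_3 = 4/3, a_4 = 9, a_5 = -34/15


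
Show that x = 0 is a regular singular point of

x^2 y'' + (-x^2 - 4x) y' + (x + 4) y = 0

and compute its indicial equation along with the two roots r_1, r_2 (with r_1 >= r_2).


Divide by x^2 to reach normal form y'' + P_1(x) y' + P_2(x) y = 0 with P_1(x) = -1 - 4/x and P_2(x) = 1/x + 4/x^2.
x = 0 is a singular point because the y'-coefficient -1 - 4/x has a pole at x = 0 and the y-coefficient 1/x + 4/x^2 has a pole at x = 0.
It is a regular singular point because x P_1(x) = p(x) = -x - 4 and x^2 P_2(x) = q(x) = x + 4 are polynomials, hence analytic at x = 0.
p(0) = -4,  q(0) = 4.
Indicial equation: r(r-1) + p(0) r + q(0) = 0, i.e. r^2 + (p(0) - 1) r + q(0) = 0, i.e. r^2 - 5 r + 4 = 0.
Discriminant: (-5)^2 - 4(4) = 9, so r = (5 ± 3)/2.
Solving: r_1 = 4, r_2 = 1.

indicial: r^2 - 5 r + 4 = 0; roots r_1 = 4, r_2 = 1


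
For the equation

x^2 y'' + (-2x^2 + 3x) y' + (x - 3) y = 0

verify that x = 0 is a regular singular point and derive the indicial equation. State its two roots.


Divide by x^2 to reach normal form y'' + P_1(x) y' + P_2(x) y = 0 with P_1(x) = -2 + 3/x and P_2(x) = 1/x - 3/x^2.
x = 0 is a singular point because the y'-coefficient -2 + 3/x has a pole at x = 0 and the y-coefficient 1/x - 3/x^2 has a pole at x = 0.
It is a regular singular point because x P_1(x) = p(x) = 3 - 2x and x^2 P_2(x) = q(x) = x - 3 are polynomials, hence analytic at x = 0.
p(0) = 3,  q(0) = -3.
Indicial equation: r(r-1) + p(0) r + q(0) = 0, i.e. r^2 + (p(0) - 1) r + q(0) = 0, i.e. r^2 + 2 r - 3 = 0.
Discriminant: (2)^2 - 4(-3) = 16, so r = (-2 ± 4)/2.
Solving: r_1 = 1, r_2 = -3.

indicial: r^2 + 2 r - 3 = 0; roots r_1 = 1, r_2 = -3


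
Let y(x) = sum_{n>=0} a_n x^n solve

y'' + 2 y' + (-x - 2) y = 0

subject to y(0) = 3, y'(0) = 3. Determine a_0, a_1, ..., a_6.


Ansatz: y(x) = sum_{n>=0} a_n x^n, so y'(x) = sum_{n>=1} n a_n x^(n-1) and y''(x) = sum_{n>=2} n(n-1) a_n x^(n-2).
Substitute into P(x) y'' + Q(x) y' + R(x) y = 0 with P(x) = 1, Q(x) = 2, R(x) = -x - 2, and match powers of x.
Initial conditions: a_0 = 3, a_1 = 3.
Setting the coefficient of each power of x to zero and solving order by order (substituting the coefficients already found):
  x^0: 2 a_2 + 2 a_1 - 2 a_0 = 0  ->  2 a_2 = -2 a_1 + 2 a_0 = 0  ->  a_2 = 0
  x^1: 6 a_3 + 4 a_2 - 2 a_1 - a_0 = 0  ->  6 a_3 = -4 a_2 + 2 a_1 + a_0 = 9  ->  a_3 = 3/2
  x^2: 12 a_4 + 6 a_3 - 2 a_2 - a_1 = 0  ->  12 a_4 = -6 a_3 + 2 a_2 + a_1 = -6  ->  a_4 = -1/2
  x^3: 20 a_5 + 8 a_4 - 2 a_3 - a_2 = 0  ->  20 a_5 = -8 a_4 + 2 a_3 + a_2 = 7  ->  a_5 = 7/20
  x^4: 30 a_6 + 10 a_5 - 2 a_4 - a_3 = 0  ->  30 a_6 = -10 a_5 + 2 a_4 + a_3 = -3  ->  a_6 = -1/10
Truncated series: y(x) = 3 + 3 x + (3/2) x^3 - (1/2) x^4 + (7/20) x^5 - (1/10) x^6 + O(x^7).

a_0 = 3; a_1 = 3; a_2 = 0; a_3 = 3/2; a_4 = -1/2; a_5 = 7/20; a_6 = -1/10


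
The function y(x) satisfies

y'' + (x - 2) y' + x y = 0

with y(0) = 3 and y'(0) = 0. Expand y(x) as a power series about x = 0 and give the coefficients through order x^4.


Ansatz: y(x) = sum_{n>=0} a_n x^n, so y'(x) = sum_{n>=1} n a_n x^(n-1) and y''(x) = sum_{n>=2} n(n-1) a_n x^(n-2).
Substitute into P(x) y'' + Q(x) y' + R(x) y = 0 with P(x) = 1, Q(x) = x - 2, R(x) = x, and match powers of x.
Initial conditions: a_0 = 3, a_1 = 0.
Setting the coefficient of each power of x to zero and solving order by order (substituting the coefficients already found):
  x^0: 2 a_2 - 2 a_1 = 0  ->  2 a_2 = 2 a_1 = 0  ->  a_2 = 0
  x^1: 6 a_3 - 4 a_2 + a_1 + a_0 = 0  ->  6 a_3 = 4 a_2 - a_1 - a_0 = -3  ->  a_3 = -1/2
  x^2: 12 a_4 - 6 a_3 + 2 a_2 + a_1 = 0  ->  12 a_4 = 6 a_3 - 2 a_2 - a_1 = -3  ->  a_4 = -1/4
Truncated series: y(x) = 3 - (1/2) x^3 - (1/4) x^4 + O(x^5).

a_0 = 3; a_1 = 0; a_2 = 0; a_3 = -1/2; a_4 = -1/4


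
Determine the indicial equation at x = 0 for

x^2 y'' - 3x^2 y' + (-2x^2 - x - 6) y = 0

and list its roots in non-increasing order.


Divide by x^2 to reach normal form y'' + P_1(x) y' + P_2(x) y = 0 with P_1(x) = -3 and P_2(x) = -2 - 1/x - 6/x^2.
x = 0 is a singular point because the y-coefficient -2 - 1/x - 6/x^2 has a pole at x = 0.
It is a regular singular point because x P_1(x) = p(x) = -3x and x^2 P_2(x) = q(x) = -2x^2 - x - 6 are polynomials, hence analytic at x = 0.
p(0) = 0,  q(0) = -6.
Indicial equation: r(r-1) + p(0) r + q(0) = 0, i.e. r^2 + (p(0) - 1) r + q(0) = 0, i.e. r^2 - 1 r - 6 = 0.
Discriminant: (-1)^2 - 4(-6) = 25, so r = (1 ± 5)/2.
Solving: r_1 = 3, r_2 = -2.

indicial: r^2 - 1 r - 6 = 0; roots r_1 = 3, r_2 = -2


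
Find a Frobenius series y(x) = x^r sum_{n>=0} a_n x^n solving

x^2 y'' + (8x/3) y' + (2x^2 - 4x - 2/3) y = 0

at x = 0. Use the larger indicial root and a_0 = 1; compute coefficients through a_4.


Write in Frobenius form y'' + (p(x)/x) y' + (q(x)/x^2) y = 0:
  p(x) = 8/3,  q(x) = 2x^2 - 4x - 2/3.
Indicial equation: r(r-1) + (8/3) r + (-2/3) = 0 -> roots r_1 = 1/3, r_2 = -2.
Take r = r_1 = 1/3. Let y(x) = x^r sum_{n>=0} a_n x^n with a_0 = 1.
Substitute y = x^r sum a_n x^n and match x^{r+n}. The recurrence is
  D(n) a_n - 4 a_{n-1} + 2 a_{n-2} = 0,  where D(n) = (r+n)(r+n-1) + (8/3)(r+n) + (-2/3).
  a_n = [4 a_{n-1} - 2 a_{n-2}] / D(n).
Since the indicial polynomial factors as (r - r_1)(r - r_2), D(n) = (r_1 + n - r_1)(r_1 + n - r_2) = n(n + 7/3).
Evaluating step by step (a_0 = 1):
  n = 1: D(1) = 1(1 + 7/3) = 10/3; numerator = 4(1) = 4; a_1 = (4)/(10/3) = 6/5
  n = 2: D(2) = 2(2 + 7/3) = 26/3; numerator = 4(6/5) - 2(1) = 14/5; a_2 = (14/5)/(26/3) = 21/65
  n = 3: D(3) = 3(3 + 7/3) = 16; numerator = 4(21/65) - 2(6/5) = -72/65; a_3 = (-72/65)/(16) = -9/130
  n = 4: D(4) = 4(4 + 7/3) = 76/3; numerator = 4(-9/130) - 2(21/65) = -12/13; a_4 = (-12/13)/(76/3) = -9/247

r = 1/3; a_0 = 1; a_1 = 6/5; a_2 = 21/65; a_3 = -9/130; a_4 = -9/247


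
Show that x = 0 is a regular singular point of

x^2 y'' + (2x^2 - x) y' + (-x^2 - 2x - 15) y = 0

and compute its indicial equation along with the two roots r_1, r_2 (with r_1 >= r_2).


Divide by x^2 to reach normal form y'' + P_1(x) y' + P_2(x) y = 0 with P_1(x) = 2 - 1/x and P_2(x) = -1 - 2/x - 15/x^2.
x = 0 is a singular point because the y'-coefficient 2 - 1/x has a pole at x = 0 and the y-coefficient -1 - 2/x - 15/x^2 has a pole at x = 0.
It is a regular singular point because x P_1(x) = p(x) = 2x - 1 and x^2 P_2(x) = q(x) = -x^2 - 2x - 15 are polynomials, hence analytic at x = 0.
p(0) = -1,  q(0) = -15.
Indicial equation: r(r-1) + p(0) r + q(0) = 0, i.e. r^2 + (p(0) - 1) r + q(0) = 0, i.e. r^2 - 2 r - 15 = 0.
Discriminant: (-2)^2 - 4(-15) = 64, so r = (2 ± 8)/2.
Solving: r_1 = 5, r_2 = -3.

indicial: r^2 - 2 r - 15 = 0; roots r_1 = 5, r_2 = -3


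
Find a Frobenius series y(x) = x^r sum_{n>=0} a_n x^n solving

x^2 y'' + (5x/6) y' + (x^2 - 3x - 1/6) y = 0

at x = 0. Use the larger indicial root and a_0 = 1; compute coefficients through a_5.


Write in Frobenius form y'' + (p(x)/x) y' + (q(x)/x^2) y = 0:
  p(x) = 5/6,  q(x) = x^2 - 3x - 1/6.
Indicial equation: r(r-1) + (5/6) r + (-1/6) = 0 -> roots r_1 = 1/2, r_2 = -1/3.
Take r = r_1 = 1/2. Let y(x) = x^r sum_{n>=0} a_n x^n with a_0 = 1.
Substitute y = x^r sum a_n x^n and match x^{r+n}. The recurrence is
  D(n) a_n - 3 a_{n-1} + 1 a_{n-2} = 0,  where D(n) = (r+n)(r+n-1) + (5/6)(r+n) + (-1/6).
  a_n = [3 a_{n-1} - 1 a_{n-2}] / D(n).
Since the indicial polynomial factors as (r - r_1)(r - r_2), D(n) = (r_1 + n - r_1)(r_1 + n - r_2) = n(n + 5/6).
Evaluating step by step (a_0 = 1):
  n = 1: D(1) = 1(1 + 5/6) = 11/6; numerator = 3(1) = 3; a_1 = (3)/(11/6) = 18/11
  n = 2: D(2) = 2(2 + 5/6) = 17/3; numerator = 3(18/11) - 1(1) = 43/11; a_2 = (43/11)/(17/3) = 129/187
  n = 3: D(3) = 3(3 + 5/6) = 23/2; numerator = 3(129/187) - 1(18/11) = 81/187; a_3 = (81/187)/(23/2) = 162/4301
  n = 4: D(4) = 4(4 + 5/6) = 58/3; numerator = 3(162/4301) - 1(129/187) = -2481/4301; a_4 = (-2481/4301)/(58/3) = -7443/249458
  n = 5: D(5) = 5(5 + 5/6) = 175/6; numerator = 3(-7443/249458) - 1(162/4301) = -31725/249458; a_5 = (-31725/249458)/(175/6) = -3807/873103

r = 1/2; a_0 = 1; a_1 = 18/11; a_2 = 129/187; a_3 = 162/4301; a_4 = -7443/249458; a_5 = -3807/873103


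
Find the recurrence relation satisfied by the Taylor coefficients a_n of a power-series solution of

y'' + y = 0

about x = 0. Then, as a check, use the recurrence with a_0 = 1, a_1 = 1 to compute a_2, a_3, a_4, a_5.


Substitute y = sum_n a_n x^n into y'' + (const) y = 0.
y''(x) = sum_{n>=0} (n+2)(n+1) a_{n+2} x^n.
The ODE becomes sum_n [(n+2)(n+1) a_{n+2} + 1 a_n] x^n = 0.
Setting each coefficient to zero gives the recurrence:
  (n+2)(n+1) a_{n+2} + 1 a_n = 0,
  a_{n+2} = -1 / ((n+1)(n+2)) a_n.

Check with a_0 = 1, a_1 = 1 (apply the recurrence for n = 0, 1, 2, 3): a_0 = 1, a_1 = 1, a_2 = -1/2, a_3 = -1/6, a_4 = 1/24, a_5 = 1/120.

a_{n+2} = -1/((n+1)(n+2)) * a_n; check: a_0 = 1, a_1 = 1, a_2 = -1/2, a_3 = -1/6, a_4 = 1/24, a_5 = 1/120


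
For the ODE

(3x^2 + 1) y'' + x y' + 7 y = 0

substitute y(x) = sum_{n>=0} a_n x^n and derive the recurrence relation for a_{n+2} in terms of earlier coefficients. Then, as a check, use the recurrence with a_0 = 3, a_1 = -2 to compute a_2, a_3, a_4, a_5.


Substitute y = sum_n a_n x^n.
(1 + 3 x^2) y'' contributes (n+2)(n+1) a_{n+2} + 3 n(n-1) a_n at x^n.
x y'(x) contributes n a_n at x^n.
7 y(x) contributes 7 a_n at x^n.
Matching x^n: (n+2)(n+1) a_{n+2} + (3 n(n-1) + n + 7) a_n = 0.
Thus a_{n+2} = (-3 n(n-1) - n - 7) / ((n+1)(n+2)) * a_n.

Check with a_0 = 3, a_1 = -2 (apply the recurrence for n = 0, 1, 2, 3): a_0 = 3, a_1 = -2, a_2 = -21/2, a_3 = 8/3, a_4 = 105/8, a_5 = -56/15.

a_(n+2) = (-3 n(n-1) - n - 7) / ((n+1)(n+2)) * a_n; check: a_0 = 3, a_1 = -2, a_2 = -21/2, a_3 = 8/3, a_4 = 105/8, a_5 = -56/15


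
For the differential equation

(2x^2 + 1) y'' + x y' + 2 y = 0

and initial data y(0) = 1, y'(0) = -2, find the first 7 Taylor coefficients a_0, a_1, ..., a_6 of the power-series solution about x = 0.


Ansatz: y(x) = sum_{n>=0} a_n x^n, so y'(x) = sum_{n>=1} n a_n x^(n-1) and y''(x) = sum_{n>=2} n(n-1) a_n x^(n-2).
Substitute into P(x) y'' + Q(x) y' + R(x) y = 0 with P(x) = 2x^2 + 1, Q(x) = x, R(x) = 2, and match powers of x.
Initial conditions: a_0 = 1, a_1 = -2.
Setting the coefficient of each power of x to zero and solving order by order (substituting the coefficients already found):
  x^0: 2 a_2 + 2 a_0 = 0  ->  2 a_2 = -2 a_0 = -2  ->  a_2 = -1
  x^1: 6 a_3 + 3 a_1 = 0  ->  6 a_3 = -3 a_1 = 6  ->  a_3 = 1
  x^2: 12 a_4 + 8 a_2 = 0  ->  12 a_4 = -8 a_2 = 8  ->  a_4 = 2/3
  x^3: 20 a_5 + 17 a_3 = 0  ->  20 a_5 = -17 a_3 = -17  ->  a_5 = -17/20
  x^4: 30 a_6 + 30 a_4 = 0  ->  30 a_6 = -30 a_4 = -20  ->  a_6 = -2/3
Truncated series: y(x) = 1 - 2 x - x^2 + x^3 + (2/3) x^4 - (17/20) x^5 - (2/3) x^6 + O(x^7).

a_0 = 1; a_1 = -2; a_2 = -1; a_3 = 1; a_4 = 2/3; a_5 = -17/20; a_6 = -2/3


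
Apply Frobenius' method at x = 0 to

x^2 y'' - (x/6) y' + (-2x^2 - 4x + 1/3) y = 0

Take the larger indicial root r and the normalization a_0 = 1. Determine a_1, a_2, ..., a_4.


Write in Frobenius form y'' + (p(x)/x) y' + (q(x)/x^2) y = 0:
  p(x) = -1/6,  q(x) = -2x^2 - 4x + 1/3.
Indicial equation: r(r-1) + (-1/6) r + (1/3) = 0 -> roots r_1 = 2/3, r_2 = 1/2.
Take r = r_1 = 2/3. Let y(x) = x^r sum_{n>=0} a_n x^n with a_0 = 1.
Substitute y = x^r sum a_n x^n and match x^{r+n}. The recurrence is
  D(n) a_n - 4 a_{n-1} - 2 a_{n-2} = 0,  where D(n) = (r+n)(r+n-1) + (-1/6)(r+n) + (1/3).
  a_n = [4 a_{n-1} + 2 a_{n-2}] / D(n).
Since the indicial polynomial factors as (r - r_1)(r - r_2), D(n) = (r_1 + n - r_1)(r_1 + n - r_2) = n(n + 1/6).
Evaluating step by step (a_0 = 1):
  n = 1: D(1) = 1(1 + 1/6) = 7/6; numerator = 4(1) = 4; a_1 = (4)/(7/6) = 24/7
  n = 2: D(2) = 2(2 + 1/6) = 13/3; numerator = 4(24/7) + 2(1) = 110/7; a_2 = (110/7)/(13/3) = 330/91
  n = 3: D(3) = 3(3 + 1/6) = 19/2; numerator = 4(330/91) + 2(24/7) = 1944/91; a_3 = (1944/91)/(19/2) = 3888/1729
  n = 4: D(4) = 4(4 + 1/6) = 50/3; numerator = 4(3888/1729) + 2(330/91) = 28092/1729; a_4 = (28092/1729)/(50/3) = 42138/43225

r = 2/3; a_0 = 1; a_1 = 24/7; a_2 = 330/91; a_3 = 3888/1729; a_4 = 42138/43225


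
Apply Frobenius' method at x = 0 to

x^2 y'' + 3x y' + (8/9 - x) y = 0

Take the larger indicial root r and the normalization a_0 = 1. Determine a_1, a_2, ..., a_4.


Write in Frobenius form y'' + (p(x)/x) y' + (q(x)/x^2) y = 0:
  p(x) = 3,  q(x) = 8/9 - x.
Indicial equation: r(r-1) + (3) r + (8/9) = 0 -> roots r_1 = -2/3, r_2 = -4/3.
Take r = r_1 = -2/3. Let y(x) = x^r sum_{n>=0} a_n x^n with a_0 = 1.
Substitute y = x^r sum a_n x^n and match x^{r+n}. The recurrence is
  D(n) a_n - 1 a_{n-1} = 0,  where D(n) = (r+n)(r+n-1) + (3)(r+n) + (8/9).
  a_n = 1 / D(n) * a_{n-1}.
Since the indicial polynomial factors as (r - r_1)(r - r_2), D(n) = (r_1 + n - r_1)(r_1 + n - r_2) = n(n + 2/3).
Evaluating step by step (a_0 = 1):
  n = 1: D(1) = 1(1 + 2/3) = 5/3; numerator = 1(1) = 1; a_1 = (1)/(5/3) = 3/5
  n = 2: D(2) = 2(2 + 2/3) = 16/3; numerator = 1(3/5) = 3/5; a_2 = (3/5)/(16/3) = 9/80
  n = 3: D(3) = 3(3 + 2/3) = 11; numerator = 1(9/80) = 9/80; a_3 = (9/80)/(11) = 9/880
  n = 4: D(4) = 4(4 + 2/3) = 56/3; numerator = 1(9/880) = 9/880; a_4 = (9/880)/(56/3) = 27/49280

r = -2/3; a_0 = 1; a_1 = 3/5; a_2 = 9/80; a_3 = 9/880; a_4 = 27/49280


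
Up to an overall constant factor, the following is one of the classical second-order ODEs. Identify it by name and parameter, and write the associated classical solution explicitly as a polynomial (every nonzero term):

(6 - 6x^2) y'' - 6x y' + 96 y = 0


All three coefficients share the factor 6; dividing through by 6 gives  (1 - x^2) y'' - x y' + 16 y = 0.
This matches the Chebyshev equation (1 - x^2) y'' - x y' + n^2 y = 0 (note the -x y' term, not -2x y') with n^2 = 16, so n = 4; the polynomial solution is T_4(x).
With y = sum_k a_k x^k, matching x^k gives (k+2)(k+1) a_{k+2} = (k^2 - n^2) a_k = (k - 4)(k + 4) a_k. The right side vanishes at k = 4, so the series with the parity of 4 terminates at degree 4.
Standard normalization: leading coefficient of T_n is 2^(n-1), so a_4 = 2^3 = 8. Work downward with a_k = (k+1)(k+2) a_{k+2} / ((k - 4)(k + 4)):
  a_2 = (3)(4)(8) / ((2 - 4)(2 + 4)) = 96/(-12) = -8
  a_0 = (1)(2)(-8) / ((0 - 4)(0 + 4)) = -16/(-16) = 1
Hence T_4(x) = 8 x^4 - 8 x^2 + 1.

T_4(x); series = 8 x^4 - 8 x^2 + 1


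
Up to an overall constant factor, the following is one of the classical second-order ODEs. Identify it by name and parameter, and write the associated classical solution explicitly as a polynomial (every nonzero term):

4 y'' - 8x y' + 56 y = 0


All three coefficients share the factor 4; dividing through by 4 gives  y'' - 2x y' + 14 y = 0.
This matches the Hermite equation y'' - 2x y' + 2n y = 0 with 2n = 14, so n = 7; the polynomial solution is H_7(x).
With y = sum_k a_k x^k, matching x^k gives (k+2)(k+1) a_{k+2} = 2(k - n) a_k = 2(k - 7) a_k. The right side vanishes at k = 7, so the series with the parity of 7 terminates at degree 7.
Standard normalization: leading coefficient of H_n is 2^n, so a_7 = 2^7 = 128. Work downward with a_k = (k+1)(k+2) a_{k+2} / (2(k - n)):
  a_5 = (6)(7)(128) / (2(5 - 7)) = 5376/(-4) = -1344
  a_3 = (4)(5)(-1344) / (2(3 - 7)) = -26880/(-8) = 3360
  a_1 = (2)(3)(3360) / (2(1 - 7)) = 20160/(-12) = -1680
Hence H_7(x) = 128 x^7 - 1344 x^5 + 3360 x^3 - 1680 x.

H_7(x); series = 128 x^7 - 1344 x^5 + 3360 x^3 - 1680 x


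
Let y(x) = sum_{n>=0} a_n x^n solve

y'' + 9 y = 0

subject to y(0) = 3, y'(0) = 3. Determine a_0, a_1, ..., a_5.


Ansatz: y(x) = sum_{n>=0} a_n x^n, so y'(x) = sum_{n>=1} n a_n x^(n-1) and y''(x) = sum_{n>=2} n(n-1) a_n x^(n-2).
Substitute into P(x) y'' + Q(x) y' + R(x) y = 0 with P(x) = 1, Q(x) = 0, R(x) = 9, and match powers of x.
Initial conditions: a_0 = 3, a_1 = 3.
Setting the coefficient of each power of x to zero and solving order by order (substituting the coefficients already found):
  x^0: 2 a_2 + 9 a_0 = 0  ->  2 a_2 = -9 a_0 = -27  ->  a_2 = -27/2
  x^1: 6 a_3 + 9 a_1 = 0  ->  6 a_3 = -9 a_1 = -27  ->  a_3 = -9/2
  x^2: 12 a_4 + 9 a_2 = 0  ->  12 a_4 = -9 a_2 = 243/2  ->  a_4 = 81/8
  x^3: 20 a_5 + 9 a_3 = 0  ->  20 a_5 = -9 a_3 = 81/2  ->  a_5 = 81/40
Truncated series: y(x) = 3 + 3 x - (27/2) x^2 - (9/2) x^3 + (81/8) x^4 + (81/40) x^5 + O(x^6).

a_0 = 3; a_1 = 3; a_2 = -27/2; a_3 = -9/2; a_4 = 81/8; a_5 = 81/40


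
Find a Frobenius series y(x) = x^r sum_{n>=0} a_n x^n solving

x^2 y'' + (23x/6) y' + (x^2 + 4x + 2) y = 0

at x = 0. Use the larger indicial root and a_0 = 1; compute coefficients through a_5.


Write in Frobenius form y'' + (p(x)/x) y' + (q(x)/x^2) y = 0:
  p(x) = 23/6,  q(x) = x^2 + 4x + 2.
Indicial equation: r(r-1) + (23/6) r + (2) = 0 -> roots r_1 = -4/3, r_2 = -3/2.
Take r = r_1 = -4/3. Let y(x) = x^r sum_{n>=0} a_n x^n with a_0 = 1.
Substitute y = x^r sum a_n x^n and match x^{r+n}. The recurrence is
  D(n) a_n + 4 a_{n-1} + 1 a_{n-2} = 0,  where D(n) = (r+n)(r+n-1) + (23/6)(r+n) + (2).
  a_n = [-4 a_{n-1} - 1 a_{n-2}] / D(n).
Since the indicial polynomial factors as (r - r_1)(r - r_2), D(n) = (r_1 + n - r_1)(r_1 + n - r_2) = n(n + 1/6).
Evaluating step by step (a_0 = 1):
  n = 1: D(1) = 1(1 + 1/6) = 7/6; numerator = -4(1) = -4; a_1 = (-4)/(7/6) = -24/7
  n = 2: D(2) = 2(2 + 1/6) = 13/3; numerator = -4(-24/7) - 1(1) = 89/7; a_2 = (89/7)/(13/3) = 267/91
  n = 3: D(3) = 3(3 + 1/6) = 19/2; numerator = -4(267/91) - 1(-24/7) = -108/13; a_3 = (-108/13)/(19/2) = -216/247
  n = 4: D(4) = 4(4 + 1/6) = 50/3; numerator = -4(-216/247) - 1(267/91) = 75/133; a_4 = (75/133)/(50/3) = 9/266
  n = 5: D(5) = 5(5 + 1/6) = 155/6; numerator = -4(9/266) - 1(-216/247) = 1278/1729; a_5 = (1278/1729)/(155/6) = 7668/267995

r = -4/3; a_0 = 1; a_1 = -24/7; a_2 = 267/91; a_3 = -216/247; a_4 = 9/266; a_5 = 7668/267995


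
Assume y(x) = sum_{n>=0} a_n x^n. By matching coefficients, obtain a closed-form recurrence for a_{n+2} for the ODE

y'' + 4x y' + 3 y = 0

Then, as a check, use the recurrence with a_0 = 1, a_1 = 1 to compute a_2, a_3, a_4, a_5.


Substitute y = sum_n a_n x^n.
y''(x) has coefficient (n+2)(n+1) a_{n+2} at x^n;
4 x y'(x) has coefficient 4 n a_n at x^n (shift);
3 y(x) has coefficient 3 a_n at x^n.
Matching x^n: (n+2)(n+1) a_{n+2} + (4n + 3) a_n = 0.
Thus a_{n+2} = (-4n - 3) / ((n+1)(n+2)) * a_n.

Check with a_0 = 1, a_1 = 1 (apply the recurrence for n = 0, 1, 2, 3): a_0 = 1, a_1 = 1, a_2 = -3/2, a_3 = -7/6, a_4 = 11/8, a_5 = 7/8.

a_(n+2) = (-4n - 3) / ((n+1)(n+2)) * a_n; check: a_0 = 1, a_1 = 1, a_2 = -3/2, a_3 = -7/6, a_4 = 11/8, a_5 = 7/8


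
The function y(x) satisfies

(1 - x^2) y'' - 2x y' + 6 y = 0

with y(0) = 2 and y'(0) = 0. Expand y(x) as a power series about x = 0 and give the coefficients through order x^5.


Ansatz: y(x) = sum_{n>=0} a_n x^n, so y'(x) = sum_{n>=1} n a_n x^(n-1) and y''(x) = sum_{n>=2} n(n-1) a_n x^(n-2).
Substitute into P(x) y'' + Q(x) y' + R(x) y = 0 with P(x) = 1 - x^2, Q(x) = -2x, R(x) = 6, and match powers of x.
Initial conditions: a_0 = 2, a_1 = 0.
Setting the coefficient of each power of x to zero and solving order by order (substituting the coefficients already found):
  x^0: 2 a_2 + 6 a_0 = 0  ->  2 a_2 = -6 a_0 = -12  ->  a_2 = -6
  x^1: 6 a_3 + 4 a_1 = 0  ->  6 a_3 = -4 a_1 = 0  ->  a_3 = 0
  x^2: 12 a_4 = 0  ->  a_4 = 0
  x^3: 20 a_5 - 6 a_3 = 0  ->  20 a_5 = 6 a_3 = 0  ->  a_5 = 0
Truncated series: y(x) = 2 - 6 x^2 + O(x^6).

a_0 = 2; a_1 = 0; a_2 = -6; a_3 = 0; a_4 = 0; a_5 = 0


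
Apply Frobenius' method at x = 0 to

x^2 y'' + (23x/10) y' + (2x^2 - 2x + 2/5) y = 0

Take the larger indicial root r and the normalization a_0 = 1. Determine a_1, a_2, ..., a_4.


Write in Frobenius form y'' + (p(x)/x) y' + (q(x)/x^2) y = 0:
  p(x) = 23/10,  q(x) = 2x^2 - 2x + 2/5.
Indicial equation: r(r-1) + (23/10) r + (2/5) = 0 -> roots r_1 = -1/2, r_2 = -4/5.
Take r = r_1 = -1/2. Let y(x) = x^r sum_{n>=0} a_n x^n with a_0 = 1.
Substitute y = x^r sum a_n x^n and match x^{r+n}. The recurrence is
  D(n) a_n - 2 a_{n-1} + 2 a_{n-2} = 0,  where D(n) = (r+n)(r+n-1) + (23/10)(r+n) + (2/5).
  a_n = [2 a_{n-1} - 2 a_{n-2}] / D(n).
Since the indicial polynomial factors as (r - r_1)(r - r_2), D(n) = (r_1 + n - r_1)(r_1 + n - r_2) = n(n + 3/10).
Evaluating step by step (a_0 = 1):
  n = 1: D(1) = 1(1 + 3/10) = 13/10; numerator = 2(1) = 2; a_1 = (2)/(13/10) = 20/13
  n = 2: D(2) = 2(2 + 3/10) = 23/5; numerator = 2(20/13) - 2(1) = 14/13; a_2 = (14/13)/(23/5) = 70/299
  n = 3: D(3) = 3(3 + 3/10) = 99/10; numerator = 2(70/299) - 2(20/13) = -60/23; a_3 = (-60/23)/(99/10) = -200/759
  n = 4: D(4) = 4(4 + 3/10) = 86/5; numerator = 2(-200/759) - 2(70/299) = -9820/9867; a_4 = (-9820/9867)/(86/5) = -24550/424281

r = -1/2; a_0 = 1; a_1 = 20/13; a_2 = 70/299; a_3 = -200/759; a_4 = -24550/424281


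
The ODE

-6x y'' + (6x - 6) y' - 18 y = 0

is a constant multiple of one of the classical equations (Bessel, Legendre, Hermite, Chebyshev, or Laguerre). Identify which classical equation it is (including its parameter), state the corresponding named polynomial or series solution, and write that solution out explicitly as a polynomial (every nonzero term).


All three coefficients share the factor -6; dividing through by -6 gives  x y'' + (1 - x) y' + 3 y = 0.
This matches the Laguerre equation x y'' + (1 - x) y' + n y = 0 with n = 3; the polynomial solution is L_3(x).
With y = sum_k a_k x^k, matching x^k gives (k+1)k a_{k+1} + (k+1) a_{k+1} - k a_k + n a_k = 0, i.e. (k+1)^2 a_{k+1} = (k - n) a_k = (k - 3) a_k. The right side vanishes at k = 3, so the series terminates at degree 3.
Standard normalization L_n(0) = 1 gives a_0 = 1. Work upward with a_{k+1} = (k - 3) a_k / (k+1)^2:
  a_1 = (0 - 3)(1) / 1^2 = -3/1 = -3
  a_2 = (1 - 3)(-3) / 2^2 = 6/4 = 3/2
  a_3 = (2 - 3)(3/2) / 3^2 = (-3/2)/9 = -1/6
Hence L_3(x) = -x^3/6 + 3 x^2/2 - 3 x + 1.

L_3(x); series = -x^3/6 + 3 x^2/2 - 3 x + 1


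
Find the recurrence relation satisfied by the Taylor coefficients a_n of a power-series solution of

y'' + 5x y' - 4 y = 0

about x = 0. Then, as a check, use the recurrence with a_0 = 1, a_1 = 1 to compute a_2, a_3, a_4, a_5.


Substitute y = sum_n a_n x^n.
y''(x) has coefficient (n+2)(n+1) a_{n+2} at x^n;
5 x y'(x) has coefficient 5 n a_n at x^n (shift);
-4 y(x) has coefficient -4 a_n at x^n.
Matching x^n: (n+2)(n+1) a_{n+2} + (5n - 4) a_n = 0.
Thus a_{n+2} = (-5n + 4) / ((n+1)(n+2)) * a_n.

Check with a_0 = 1, a_1 = 1 (apply the recurrence for n = 0, 1, 2, 3): a_0 = 1, a_1 = 1, a_2 = 2, a_3 = -1/6, a_4 = -1, a_5 = 11/120.

a_(n+2) = (-5n + 4) / ((n+1)(n+2)) * a_n; check: a_0 = 1, a_1 = 1, a_2 = 2, a_3 = -1/6, a_4 = -1, a_5 = 11/120


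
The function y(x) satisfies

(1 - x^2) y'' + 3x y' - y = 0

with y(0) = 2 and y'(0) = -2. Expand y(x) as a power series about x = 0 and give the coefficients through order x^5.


Ansatz: y(x) = sum_{n>=0} a_n x^n, so y'(x) = sum_{n>=1} n a_n x^(n-1) and y''(x) = sum_{n>=2} n(n-1) a_n x^(n-2).
Substitute into P(x) y'' + Q(x) y' + R(x) y = 0 with P(x) = 1 - x^2, Q(x) = 3x, R(x) = -1, and match powers of x.
Initial conditions: a_0 = 2, a_1 = -2.
Setting the coefficient of each power of x to zero and solving order by order (substituting the coefficients already found):
  x^0: 2 a_2 - a_0 = 0  ->  2 a_2 = a_0 = 2  ->  a_2 = 1
  x^1: 6 a_3 + 2 a_1 = 0  ->  6 a_3 = -2 a_1 = 4  ->  a_3 = 2/3
  x^2: 12 a_4 + 3 a_2 = 0  ->  12 a_4 = -3 a_2 = -3  ->  a_4 = -1/4
  x^3: 20 a_5 + 2 a_3 = 0  ->  20 a_5 = -2 a_3 = -4/3  ->  a_5 = -1/15
Truncated series: y(x) = 2 - 2 x + x^2 + (2/3) x^3 - (1/4) x^4 - (1/15) x^5 + O(x^6).

a_0 = 2; a_1 = -2; a_2 = 1; a_3 = 2/3; a_4 = -1/4; a_5 = -1/15


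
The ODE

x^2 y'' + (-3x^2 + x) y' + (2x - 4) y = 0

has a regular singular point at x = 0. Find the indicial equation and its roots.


Divide by x^2 to reach normal form y'' + P_1(x) y' + P_2(x) y = 0 with P_1(x) = -3 + 1/x and P_2(x) = 2/x - 4/x^2.
x = 0 is a singular point because the y'-coefficient -3 + 1/x has a pole at x = 0 and the y-coefficient 2/x - 4/x^2 has a pole at x = 0.
It is a regular singular point because x P_1(x) = p(x) = 1 - 3x and x^2 P_2(x) = q(x) = 2x - 4 are polynomials, hence analytic at x = 0.
p(0) = 1,  q(0) = -4.
Indicial equation: r(r-1) + p(0) r + q(0) = 0, i.e. r^2 + (p(0) - 1) r + q(0) = 0, i.e. r^2 - 4 = 0.
Discriminant: (0)^2 - 4(-4) = 16, so r = (0 ± 4)/2.
Solving: r_1 = 2, r_2 = -2.

indicial: r^2 - 4 = 0; roots r_1 = 2, r_2 = -2


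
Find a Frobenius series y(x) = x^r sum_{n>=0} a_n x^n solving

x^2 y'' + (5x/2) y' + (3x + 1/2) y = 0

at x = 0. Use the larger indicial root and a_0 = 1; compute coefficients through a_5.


Write in Frobenius form y'' + (p(x)/x) y' + (q(x)/x^2) y = 0:
  p(x) = 5/2,  q(x) = 3x + 1/2.
Indicial equation: r(r-1) + (5/2) r + (1/2) = 0 -> roots r_1 = -1/2, r_2 = -1.
Take r = r_1 = -1/2. Let y(x) = x^r sum_{n>=0} a_n x^n with a_0 = 1.
Substitute y = x^r sum a_n x^n and match x^{r+n}. The recurrence is
  D(n) a_n + 3 a_{n-1} = 0,  where D(n) = (r+n)(r+n-1) + (5/2)(r+n) + (1/2).
  a_n = -3 / D(n) * a_{n-1}.
Since the indicial polynomial factors as (r - r_1)(r - r_2), D(n) = (r_1 + n - r_1)(r_1 + n - r_2) = n(n + 1/2).
Evaluating step by step (a_0 = 1):
  n = 1: D(1) = 1(1 + 1/2) = 3/2; numerator = -3(1) = -3; a_1 = (-3)/(3/2) = -2
  n = 2: D(2) = 2(2 + 1/2) = 5; numerator = -3(-2) = 6; a_2 = (6)/(5) = 6/5
  n = 3: D(3) = 3(3 + 1/2) = 21/2; numerator = -3(6/5) = -18/5; a_3 = (-18/5)/(21/2) = -12/35
  n = 4: D(4) = 4(4 + 1/2) = 18; numerator = -3(-12/35) = 36/35; a_4 = (36/35)/(18) = 2/35
  n = 5: D(5) = 5(5 + 1/2) = 55/2; numerator = -3(2/35) = -6/35; a_5 = (-6/35)/(55/2) = -12/1925

r = -1/2; a_0 = 1; a_1 = -2; a_2 = 6/5; a_3 = -12/35; a_4 = 2/35; a_5 = -12/1925


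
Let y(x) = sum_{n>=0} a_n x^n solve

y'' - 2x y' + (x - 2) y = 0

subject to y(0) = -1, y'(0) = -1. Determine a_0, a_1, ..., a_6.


Ansatz: y(x) = sum_{n>=0} a_n x^n, so y'(x) = sum_{n>=1} n a_n x^(n-1) and y''(x) = sum_{n>=2} n(n-1) a_n x^(n-2).
Substitute into P(x) y'' + Q(x) y' + R(x) y = 0 with P(x) = 1, Q(x) = -2x, R(x) = x - 2, and match powers of x.
Initial conditions: a_0 = -1, a_1 = -1.
Setting the coefficient of each power of x to zero and solving order by order (substituting the coefficients already found):
  x^0: 2 a_2 - 2 a_0 = 0  ->  2 a_2 = 2 a_0 = -2  ->  a_2 = -1
  x^1: 6 a_3 - 4 a_1 + a_0 = 0  ->  6 a_3 = 4 a_1 - a_0 = -3  ->  a_3 = -1/2
  x^2: 12 a_4 - 6 a_2 + a_1 = 0  ->  12 a_4 = 6 a_2 - a_1 = -5  ->  a_4 = -5/12
  x^3: 20 a_5 - 8 a_3 + a_2 = 0  ->  20 a_5 = 8 a_3 - a_2 = -3  ->  a_5 = -3/20
  x^4: 30 a_6 - 10 a_4 + a_3 = 0  ->  30 a_6 = 10 a_4 - a_3 = -11/3  ->  a_6 = -11/90
Truncated series: y(x) = -1 - x - x^2 - (1/2) x^3 - (5/12) x^4 - (3/20) x^5 - (11/90) x^6 + O(x^7).

a_0 = -1; a_1 = -1; a_2 = -1; a_3 = -1/2; a_4 = -5/12; a_5 = -3/20; a_6 = -11/90


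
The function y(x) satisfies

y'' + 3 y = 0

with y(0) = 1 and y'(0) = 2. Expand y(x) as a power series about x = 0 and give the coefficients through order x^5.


Ansatz: y(x) = sum_{n>=0} a_n x^n, so y'(x) = sum_{n>=1} n a_n x^(n-1) and y''(x) = sum_{n>=2} n(n-1) a_n x^(n-2).
Substitute into P(x) y'' + Q(x) y' + R(x) y = 0 with P(x) = 1, Q(x) = 0, R(x) = 3, and match powers of x.
Initial conditions: a_0 = 1, a_1 = 2.
Setting the coefficient of each power of x to zero and solving order by order (substituting the coefficients already found):
  x^0: 2 a_2 + 3 a_0 = 0  ->  2 a_2 = -3 a_0 = -3  ->  a_2 = -3/2
  x^1: 6 a_3 + 3 a_1 = 0  ->  6 a_3 = -3 a_1 = -6  ->  a_3 = -1
  x^2: 12 a_4 + 3 a_2 = 0  ->  12 a_4 = -3 a_2 = 9/2  ->  a_4 = 3/8
  x^3: 20 a_5 + 3 a_3 = 0  ->  20 a_5 = -3 a_3 = 3  ->  a_5 = 3/20
Truncated series: y(x) = 1 + 2 x - (3/2) x^2 - x^3 + (3/8) x^4 + (3/20) x^5 + O(x^6).

a_0 = 1; a_1 = 2; a_2 = -3/2; a_3 = -1; a_4 = 3/8; a_5 = 3/20


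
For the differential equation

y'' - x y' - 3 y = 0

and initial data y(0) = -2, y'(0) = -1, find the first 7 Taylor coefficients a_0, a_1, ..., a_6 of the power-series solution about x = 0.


Ansatz: y(x) = sum_{n>=0} a_n x^n, so y'(x) = sum_{n>=1} n a_n x^(n-1) and y''(x) = sum_{n>=2} n(n-1) a_n x^(n-2).
Substitute into P(x) y'' + Q(x) y' + R(x) y = 0 with P(x) = 1, Q(x) = -x, R(x) = -3, and match powers of x.
Initial conditions: a_0 = -2, a_1 = -1.
Setting the coefficient of each power of x to zero and solving order by order (substituting the coefficients already found):
  x^0: 2 a_2 - 3 a_0 = 0  ->  2 a_2 = 3 a_0 = -6  ->  a_2 = -3
  x^1: 6 a_3 - 4 a_1 = 0  ->  6 a_3 = 4 a_1 = -4  ->  a_3 = -2/3
  x^2: 12 a_4 - 5 a_2 = 0  ->  12 a_4 = 5 a_2 = -15  ->  a_4 = -5/4
  x^3: 20 a_5 - 6 a_3 = 0  ->  20 a_5 = 6 a_3 = -4  ->  a_5 = -1/5
  x^4: 30 a_6 - 7 a_4 = 0  ->  30 a_6 = 7 a_4 = -35/4  ->  a_6 = -7/24
Truncated series: y(x) = -2 - x - 3 x^2 - (2/3) x^3 - (5/4) x^4 - (1/5) x^5 - (7/24) x^6 + O(x^7).

a_0 = -2; a_1 = -1; a_2 = -3; a_3 = -2/3; a_4 = -5/4; a_5 = -1/5; a_6 = -7/24


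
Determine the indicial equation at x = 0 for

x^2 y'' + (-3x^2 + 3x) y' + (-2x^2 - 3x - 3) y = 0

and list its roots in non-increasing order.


Divide by x^2 to reach normal form y'' + P_1(x) y' + P_2(x) y = 0 with P_1(x) = -3 + 3/x and P_2(x) = -2 - 3/x - 3/x^2.
x = 0 is a singular point because the y'-coefficient -3 + 3/x has a pole at x = 0 and the y-coefficient -2 - 3/x - 3/x^2 has a pole at x = 0.
It is a regular singular point because x P_1(x) = p(x) = 3 - 3x and x^2 P_2(x) = q(x) = -2x^2 - 3x - 3 are polynomials, hence analytic at x = 0.
p(0) = 3,  q(0) = -3.
Indicial equation: r(r-1) + p(0) r + q(0) = 0, i.e. r^2 + (p(0) - 1) r + q(0) = 0, i.e. r^2 + 2 r - 3 = 0.
Discriminant: (2)^2 - 4(-3) = 16, so r = (-2 ± 4)/2.
Solving: r_1 = 1, r_2 = -3.

indicial: r^2 + 2 r - 3 = 0; roots r_1 = 1, r_2 = -3


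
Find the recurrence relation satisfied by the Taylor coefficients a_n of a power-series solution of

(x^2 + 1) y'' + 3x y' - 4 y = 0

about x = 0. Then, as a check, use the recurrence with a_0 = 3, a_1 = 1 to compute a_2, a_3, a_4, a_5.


Substitute y = sum_n a_n x^n.
(1 + 1 x^2) y'' contributes (n+2)(n+1) a_{n+2} + n(n-1) a_n at x^n.
3 x y'(x) contributes 3 n a_n at x^n.
-4 y(x) contributes -4 a_n at x^n.
Matching x^n: (n+2)(n+1) a_{n+2} + (n(n-1) + 3 n - 4) a_n = 0.
Thus a_{n+2} = (-n(n-1) - 3 n + 4) / ((n+1)(n+2)) * a_n.

Check with a_0 = 3, a_1 = 1 (apply the recurrence for n = 0, 1, 2, 3): a_0 = 3, a_1 = 1, a_2 = 6, a_3 = 1/6, a_4 = -2, a_5 = -11/120.

a_(n+2) = (-n(n-1) - 3 n + 4) / ((n+1)(n+2)) * a_n; check: a_0 = 3, a_1 = 1, a_2 = 6, a_3 = 1/6, a_4 = -2, a_5 = -11/120


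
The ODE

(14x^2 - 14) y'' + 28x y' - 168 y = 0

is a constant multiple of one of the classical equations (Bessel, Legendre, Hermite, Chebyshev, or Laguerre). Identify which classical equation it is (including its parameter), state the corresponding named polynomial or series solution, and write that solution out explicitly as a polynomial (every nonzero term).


All three coefficients share the factor -14; dividing through by -14 gives  (1 - x^2) y'' - 2x y' + 12 y = 0.
This matches the Legendre equation (1 - x^2) y'' - 2x y' + n(n+1) y = 0 (note the -2x y' term) with n(n+1) = 12, so n = 3; the polynomial solution is P_3(x).
With y = sum_k a_k x^k, matching x^k gives (k+2)(k+1) a_{k+2} = [k(k+1) - n(n+1)] a_k = (k - 3)(k + 4) a_k. The right side vanishes at k = 3, so the series with the parity of 3 terminates at degree 3.
Standard normalization (P_n(1) = 1): leading coefficient (2n)!/(2^n (n!)^2) = 720/(8*36) = 5/2, so a_3 = 5/2. Work downward with a_k = (k+1)(k+2) a_{k+2} / ((k - 3)(k + 4)):
  a_1 = (2)(3)(5/2) / ((1 - 3)(1 + 4)) = 15/(-10) = -3/2
Hence P_3(x) = 5 x^3/2 - 3 x/2.

P_3(x); series = 5 x^3/2 - 3 x/2
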